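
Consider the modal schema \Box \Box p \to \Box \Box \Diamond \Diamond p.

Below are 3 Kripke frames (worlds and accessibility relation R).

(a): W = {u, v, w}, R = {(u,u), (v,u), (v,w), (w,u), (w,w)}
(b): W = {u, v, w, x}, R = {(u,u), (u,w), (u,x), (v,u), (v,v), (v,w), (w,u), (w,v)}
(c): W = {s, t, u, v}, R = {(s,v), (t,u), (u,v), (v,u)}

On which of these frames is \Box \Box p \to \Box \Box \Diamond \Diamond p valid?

(a), (c)

The schema corresponds to a generalized confluence (Geach) condition: \forall x \forall z (x R^2 z \to \exists w (x R^2 w \wedge z R^2 w)).
(a): condition met.
(b): fails — uR²x but no t with uR²t and xR²t.
(c): condition met.
Valid on: (a), (c).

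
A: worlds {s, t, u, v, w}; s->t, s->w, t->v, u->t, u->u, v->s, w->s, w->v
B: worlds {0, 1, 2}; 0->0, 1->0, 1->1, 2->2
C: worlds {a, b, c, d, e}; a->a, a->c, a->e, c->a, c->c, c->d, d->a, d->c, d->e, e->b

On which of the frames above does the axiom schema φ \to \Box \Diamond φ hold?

The schema corresponds to symmetry: \forall x \forall y (Rxy \to Ryx).
A: fails — Rtv but not Rvt.
B: fails — R10 but not R01.
C: fails — Rde but not Red.

none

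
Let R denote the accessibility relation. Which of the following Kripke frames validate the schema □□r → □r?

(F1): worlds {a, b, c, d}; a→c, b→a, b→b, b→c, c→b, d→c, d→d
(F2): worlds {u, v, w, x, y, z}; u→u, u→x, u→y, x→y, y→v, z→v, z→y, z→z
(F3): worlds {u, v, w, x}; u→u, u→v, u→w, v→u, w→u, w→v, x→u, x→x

This is the axiom for density; its first-order frame correspondent is ∀x ∀y (Rxy → ∃z (Rxz ∧ Rzy)).
(F1): fails — Rac but no z with Raz and Rzc.
(F2): fails — Ryv but no t with Ryt and Rtv.
(F3): condition met.
Valid on: (F3).

(F3)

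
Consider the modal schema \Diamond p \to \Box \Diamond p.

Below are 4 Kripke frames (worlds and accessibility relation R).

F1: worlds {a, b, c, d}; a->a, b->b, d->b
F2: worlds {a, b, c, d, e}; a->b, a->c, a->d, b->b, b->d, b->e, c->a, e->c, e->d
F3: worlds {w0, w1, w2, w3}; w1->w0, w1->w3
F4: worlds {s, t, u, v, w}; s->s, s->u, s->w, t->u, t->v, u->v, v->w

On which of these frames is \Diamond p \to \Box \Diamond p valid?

This is the axiom for the Euclidean property; its first-order frame correspondent is \forall x \forall y \forall z (Rxy \wedge Rxz \to Ryz).
F1: ✓.
F2: fails — Rab and Rac but not Rbc.
F3: fails — Rw1w0 and Rw1w0 but not Rw0w0.
F4: fails — Rsw and Rsw but not Rww.
Valid on: F1.

F1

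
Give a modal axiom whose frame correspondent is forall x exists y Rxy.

□ψ → ◇ψ

The condition is seriality. The D schema □ψ → ◇ψ defines it.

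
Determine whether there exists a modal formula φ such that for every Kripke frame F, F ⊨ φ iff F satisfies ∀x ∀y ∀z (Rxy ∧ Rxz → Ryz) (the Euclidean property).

Yes, by ◇q → □◇q

This is a Sahlqvist condition; the 5 axiom ◇q → □◇q defines it.
Suppose ◇q→□◇q is valid. Take Rxy, Rxz and set V(q)={y}. Then ◇q at x, so □◇q at x, so ◇q at z, so some w with Rzw has q; w=y, i.e. Rzy. By symmetry of the argument, Ryz.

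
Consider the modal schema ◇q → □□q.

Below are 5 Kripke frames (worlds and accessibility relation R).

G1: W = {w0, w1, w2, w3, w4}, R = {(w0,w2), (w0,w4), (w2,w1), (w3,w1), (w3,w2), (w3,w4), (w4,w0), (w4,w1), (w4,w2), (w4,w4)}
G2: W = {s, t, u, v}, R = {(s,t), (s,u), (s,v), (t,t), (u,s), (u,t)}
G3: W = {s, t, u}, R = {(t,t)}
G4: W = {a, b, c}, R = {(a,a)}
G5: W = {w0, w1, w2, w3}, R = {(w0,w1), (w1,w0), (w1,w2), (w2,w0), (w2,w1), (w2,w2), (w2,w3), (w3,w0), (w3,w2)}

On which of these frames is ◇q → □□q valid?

The schema corresponds to a generalized confluence (Geach) condition: ∀x ∀y ∀z ((xRy ∧ xR²z) → ∃w (y = w ∧ z = w)).
G1: fails — w0Rw2, w0R²w0 but w2 ≠ w0.
G2: fails — sRt, sR²s but t ≠ s.
G3: satisfies the condition.
G4: satisfies the condition.
G5: fails — w0Rw1, w0R²w0 but w1 ≠ w0.
Valid on: G3, G4.

G3, G4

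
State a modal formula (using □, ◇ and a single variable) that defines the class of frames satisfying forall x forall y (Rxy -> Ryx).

p → □◇p

The condition is symmetry. The B schema p → □◇p defines it.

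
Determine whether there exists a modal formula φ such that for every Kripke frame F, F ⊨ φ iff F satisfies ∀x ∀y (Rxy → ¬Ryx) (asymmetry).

If a class were modally definable it would be closed under surjective bounded morphisms (Goldblatt–Thomason).
The 4-cycle (worlds w0,w1,w2,w3 with w0→w1→w2→w3→w0) is asymmetric. Mapping every world to a single reflexive point • is a surjective bounded morphism, and the reflexive point is not asymmetric (R•• but asymmetry requires ¬R••).
So no modal formula (or set of formulas) defines exactly the asymmetric frames.

Not modally definable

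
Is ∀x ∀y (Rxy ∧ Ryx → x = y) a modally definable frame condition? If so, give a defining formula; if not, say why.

Modal frame validity is preserved under surjective bounded morphisms.
The 6-cycle (worlds w0,w1,w2,w3,w4,w5 with w0→w1→w2→w3→w4→w5→w0) is antisymmetric. Sending even-indexed worlds to • and odd-indexed worlds to ∘ is a surjective bounded morphism onto the two-world frame with •↔∘, which is not antisymmetric.
So no modal formula (or set of formulas) defines exactly the antisymmetric frames.

Not modally definable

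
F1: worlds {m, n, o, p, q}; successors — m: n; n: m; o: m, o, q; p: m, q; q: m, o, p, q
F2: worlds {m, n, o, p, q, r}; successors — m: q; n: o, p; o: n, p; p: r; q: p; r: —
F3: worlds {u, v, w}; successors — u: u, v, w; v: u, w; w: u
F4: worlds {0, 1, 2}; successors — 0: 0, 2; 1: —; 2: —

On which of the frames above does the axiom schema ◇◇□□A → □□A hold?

This is the axiom for a generalized confluence (Geach) condition; its first-order frame correspondent is ∀x ∀y ∀z ((xR²y ∧ xR²z) → ∃w (yR²w ∧ z = w)).
F1: fails — oR²m, oR²n but no w with mR²w and n=w.
F2: fails — mR²p, mR²p but no w with pR²w and p=w.
F3: satisfies the condition.
F4: fails — 0R²2, 0R²0 but no w with 2R²w and 0=w.

F3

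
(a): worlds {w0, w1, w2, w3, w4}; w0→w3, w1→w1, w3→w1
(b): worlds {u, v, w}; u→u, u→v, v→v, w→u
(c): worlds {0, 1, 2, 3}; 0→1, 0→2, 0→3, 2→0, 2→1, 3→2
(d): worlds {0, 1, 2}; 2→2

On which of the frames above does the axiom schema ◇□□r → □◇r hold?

This is the axiom for a generalized confluence (Geach) condition; its first-order frame correspondent is ∀x ∀y ∀z ((xRy ∧ xRz) → ∃w (yR²w ∧ zRw)).
(a): satisfies the condition.
(b): satisfies the condition.
(c): fails — 0R1, 0R1 but no w with 1R²w and 1Rw.
(d): satisfies the condition.
Valid on: (a), (b), (d).

(a), (b), (d)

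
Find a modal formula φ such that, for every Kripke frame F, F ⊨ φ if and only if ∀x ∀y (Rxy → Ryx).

The condition is symmetry. The B schema q → □◇q defines it.
Suppose q→□◇q is valid. Take Rxy and set V(q)={x}. Then q at x, so □◇q at x, so ◇q at y, so some z with Ryz has q; z=x, i.e. Ryx.

q → □◇q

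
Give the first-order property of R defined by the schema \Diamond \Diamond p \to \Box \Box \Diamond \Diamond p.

\forall x \forall y \forall z ((x R^2 y \wedge x R^2 z) \to \exists w (y = w \wedge z R^2 w))

This is a Sahlqvist (Geach-type) schema ◇^2□^0p → □^2◇^2p.
Minimal-valuation argument: fix x; take any y with xR^2y and any z with xR^2z. Set V(p) to the set of worlds R-reachable from y in exactly 0 steps. Then □^0p holds at y, so the antecedent holds at x; validity forces ◇^2p at z, giving a w with zR^2w and yR^0w.
First-order correspondent: \forall x \forall y \forall z ((x R^2 y \wedge x R^2 z) \to \exists w (y = w \wedge z R^2 w)).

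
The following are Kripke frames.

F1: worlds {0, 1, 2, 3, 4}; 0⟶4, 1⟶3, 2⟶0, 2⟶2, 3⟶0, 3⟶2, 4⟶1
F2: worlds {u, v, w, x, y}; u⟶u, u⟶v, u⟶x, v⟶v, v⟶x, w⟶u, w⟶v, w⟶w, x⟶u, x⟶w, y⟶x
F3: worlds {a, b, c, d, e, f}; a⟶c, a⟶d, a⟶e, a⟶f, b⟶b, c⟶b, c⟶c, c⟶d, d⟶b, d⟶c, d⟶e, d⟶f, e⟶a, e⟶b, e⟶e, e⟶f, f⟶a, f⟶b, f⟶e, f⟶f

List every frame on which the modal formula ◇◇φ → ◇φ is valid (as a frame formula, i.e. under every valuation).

none

Frame correspondent (Sahlqvist): ∀x ∀y ∀z (Rxy ∧ Ryz → Rxz) — i.e. transitivity.
F1: fails — R04 and R41 but not R01.
F2: fails — Rxw and Rwv but not Rxv.
F3: fails — Rcd and Rdf but not Rcf.
Valid on no frame.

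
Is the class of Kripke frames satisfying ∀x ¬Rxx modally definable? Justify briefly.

No — not modally definable

If a class were modally definable it would be closed under surjective bounded morphisms (Goldblatt–Thomason).
The 2-cycle (worlds 0,1 with 0→1→0) is irreflexive, and the map sending every world to a single reflexive point • is a surjective bounded morphism (forth: every edge maps to (•,•); back: every world has a successor). So any modal formula valid on the 2-cycle is also valid on the reflexive point, which is not irreflexive.
So the class is not modally definable.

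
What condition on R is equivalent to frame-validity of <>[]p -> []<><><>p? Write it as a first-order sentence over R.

This is a Sahlqvist (Geach-type) schema ◇^1□^1p → □^1◇^3p.
Minimal-valuation argument: fix x; take any y with xR^1y and any z with xR^1z. Set V(p) to the set of worlds R-reachable from y in exactly 1 step. Then □^1p holds at y, so the antecedent holds at x; validity forces ◇^3p at z, giving a w with zR^3w and yR^1w.
First-order correspondent: forall x forall y forall z ((xRy & xRz) -> exists w (yRw & z R^3 w)).

forall x forall y forall z ((xRy & xRz) -> exists w (yRw & z R^3 w))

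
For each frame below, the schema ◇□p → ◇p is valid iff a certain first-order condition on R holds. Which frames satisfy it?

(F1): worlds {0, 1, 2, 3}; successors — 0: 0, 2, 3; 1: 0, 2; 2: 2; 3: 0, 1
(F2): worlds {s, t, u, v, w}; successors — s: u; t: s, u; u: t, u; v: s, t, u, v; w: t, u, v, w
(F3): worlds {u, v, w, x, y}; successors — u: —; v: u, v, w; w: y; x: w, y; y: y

This is the axiom for a generalized confluence (Geach) condition; its first-order frame correspondent is ∀x ∀y (xRy → ∃w (yRw ∧ xRw)).
(F1): condition met.
(F2): condition met.
(F3): fails — vRu but no t with uRt and vRt.
Valid on: (F1), (F2).

(F1), (F2)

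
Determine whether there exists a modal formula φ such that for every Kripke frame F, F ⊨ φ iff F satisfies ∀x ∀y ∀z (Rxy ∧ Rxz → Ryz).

Yes — defined by ◇q → □◇q

The condition is the Euclidean property. A defining modal formula is ◇q → □◇q.
Suppose ◇q→□◇q is valid. Take Rxy, Rxz and set V(q)={y}. Then ◇q at x, so □◇q at x, so ◇q at z, so some w with Rzw has q; w=y, i.e. Rzy. By symmetry of the argument, Ryz.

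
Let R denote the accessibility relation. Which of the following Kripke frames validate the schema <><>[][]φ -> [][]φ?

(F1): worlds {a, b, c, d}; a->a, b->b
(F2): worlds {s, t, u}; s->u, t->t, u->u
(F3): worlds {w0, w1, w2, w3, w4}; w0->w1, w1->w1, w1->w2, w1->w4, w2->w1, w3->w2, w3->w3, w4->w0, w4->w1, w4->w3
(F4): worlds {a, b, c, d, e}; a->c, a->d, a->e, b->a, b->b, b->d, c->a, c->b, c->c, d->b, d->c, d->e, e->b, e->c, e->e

Frame correspondent (Sahlqvist): forall x forall y forall z ((x R^2 y & x R^2 z) -> exists w (y R^2 w & z = w)) — i.e. a generalized confluence (Geach) condition.
(F1): holds.
(F2): holds.
(F3): fails — w1R²w0, w1R²w0 but no w with w0R²w and w0=w.
(F4): fails — bR²a, bR²d but no w with aR²w and d=w.
Valid on: (F1), (F2).

(F1), (F2)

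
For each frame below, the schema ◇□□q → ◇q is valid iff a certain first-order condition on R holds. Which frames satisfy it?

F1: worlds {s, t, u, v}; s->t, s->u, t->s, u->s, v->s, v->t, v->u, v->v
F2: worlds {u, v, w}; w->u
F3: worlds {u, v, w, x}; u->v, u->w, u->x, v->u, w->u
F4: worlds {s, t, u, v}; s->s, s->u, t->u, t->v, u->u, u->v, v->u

The schema corresponds to a generalized confluence (Geach) condition: ∀x ∀y (xRy → ∃w (yR²w ∧ xRw)).
F1: holds.
F2: fails — wRu but no t with uR²t and wRt.
F3: fails — uRx but no t with xR²t and uRt.
F4: holds.

F1, F4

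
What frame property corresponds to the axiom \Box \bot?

□⊥ is valid iff no world has any successor (otherwise □⊥ fails at any world with one).
Conversely, on a frame with emptiness of R the schema holds at every world under every valuation.
So the correspondent is emptiness of R.

Emptiness of R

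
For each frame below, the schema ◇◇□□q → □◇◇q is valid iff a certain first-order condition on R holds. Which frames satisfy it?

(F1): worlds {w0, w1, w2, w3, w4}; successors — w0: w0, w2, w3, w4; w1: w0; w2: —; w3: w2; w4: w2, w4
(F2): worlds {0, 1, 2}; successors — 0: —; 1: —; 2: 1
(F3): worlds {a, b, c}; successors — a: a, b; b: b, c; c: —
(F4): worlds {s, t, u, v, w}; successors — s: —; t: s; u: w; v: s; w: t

(F2)

Frame correspondent (Sahlqvist): ∀x ∀y ∀z ((xR²y ∧ xRz) → ∃w (yR²w ∧ zR²w)) — i.e. a generalized confluence (Geach) condition.
(F1): fails — w0R²w0, w0Rw2 but no w with w0R²w and w2R²w.
(F2): condition met.
(F3): fails — aR²c, aRa but no w with cR²w and aR²w.
(F4): fails — uR²t, uRw but no w* with tR²w* and wR²w*.
Valid on: (F2).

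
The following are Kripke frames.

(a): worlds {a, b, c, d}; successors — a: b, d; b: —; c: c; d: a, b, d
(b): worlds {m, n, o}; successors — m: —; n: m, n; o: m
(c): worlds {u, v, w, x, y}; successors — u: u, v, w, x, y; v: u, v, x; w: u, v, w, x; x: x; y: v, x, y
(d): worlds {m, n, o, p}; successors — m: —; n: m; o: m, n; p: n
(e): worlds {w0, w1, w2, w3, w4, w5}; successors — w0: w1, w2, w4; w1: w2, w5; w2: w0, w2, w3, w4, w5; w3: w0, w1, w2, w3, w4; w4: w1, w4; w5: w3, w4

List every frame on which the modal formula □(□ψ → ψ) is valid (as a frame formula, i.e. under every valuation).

Frame correspondent (Sahlqvist): ∀x ∀y (Rxy → Ryy) — i.e. shift-reflexivity.
(a): fails — Rab but not Rbb.
(b): fails — Rnm but not Rmm.
(c): condition met.
(d): fails — Rnm but not Rmm.
(e): fails — Rw3w1 but not Rw1w1.
Valid on: (c).

(c)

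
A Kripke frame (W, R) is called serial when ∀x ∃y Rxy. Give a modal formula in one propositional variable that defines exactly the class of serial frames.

□q → ◇q

This is seriality; the standard corresponding axiom is D: □q → ◇q.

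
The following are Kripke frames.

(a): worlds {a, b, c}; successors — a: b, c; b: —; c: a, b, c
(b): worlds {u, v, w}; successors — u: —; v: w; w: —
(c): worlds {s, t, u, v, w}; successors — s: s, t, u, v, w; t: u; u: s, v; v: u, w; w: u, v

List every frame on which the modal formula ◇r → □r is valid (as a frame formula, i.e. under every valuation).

(b)

This is the axiom for partial functionality; its first-order frame correspondent is ∀x ∀y ∀z (Rxy ∧ Rxz → y = z).
(a): fails — a sees both b and c.
(b): ✓.
(c): fails — s sees both s and t.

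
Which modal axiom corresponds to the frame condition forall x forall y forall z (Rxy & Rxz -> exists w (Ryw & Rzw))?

This is convergence; the standard corresponding axiom is .2: ◇□ψ → □◇ψ.

◇□ψ → □◇ψ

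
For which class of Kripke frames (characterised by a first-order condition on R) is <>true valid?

This is a form of the D axiom.
Its frame correspondent is seriality — forall x exists y Rxy.

Seriality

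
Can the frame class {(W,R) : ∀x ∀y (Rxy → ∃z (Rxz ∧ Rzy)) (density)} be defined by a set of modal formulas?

Yes, by □□p → □p

This is a Sahlqvist condition; the C4 axiom □□p → □p defines it.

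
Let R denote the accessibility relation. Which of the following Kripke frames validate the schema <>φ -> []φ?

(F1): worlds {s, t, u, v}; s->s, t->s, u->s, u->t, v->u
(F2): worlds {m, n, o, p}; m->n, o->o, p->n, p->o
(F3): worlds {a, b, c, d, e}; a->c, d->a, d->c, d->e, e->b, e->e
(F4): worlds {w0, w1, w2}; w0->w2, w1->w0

(F4)

The schema corresponds to partial functionality: forall x forall y forall z (Rxy & Rxz -> y = z).
(F1): fails — u sees both s and t.
(F2): fails — p sees both n and o.
(F3): fails — d sees both a and c.
(F4): holds.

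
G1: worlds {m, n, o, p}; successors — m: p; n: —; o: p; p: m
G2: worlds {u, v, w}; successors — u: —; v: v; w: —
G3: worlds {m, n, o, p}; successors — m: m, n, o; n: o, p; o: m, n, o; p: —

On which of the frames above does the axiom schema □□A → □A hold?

The schema corresponds to density: ∀x ∀y (Rxy → ∃z (Rxz ∧ Rzy)).
G1: fails — Rop but no z with Roz and Rzp.
G2: ✓.
G3: fails — Rnp but no z with Rnz and Rzp.

G2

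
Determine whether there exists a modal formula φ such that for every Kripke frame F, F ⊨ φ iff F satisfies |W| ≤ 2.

Modal frame validity is preserved under disjoint unions.
Any modal formula valid on each of 3 disjoint one-world frames is valid on their disjoint union (validity is preserved under disjoint unions). Each one-world frame has |W|=1≤2, but the union has |W|=3.
So the class is not modally definable.

No — not modally definable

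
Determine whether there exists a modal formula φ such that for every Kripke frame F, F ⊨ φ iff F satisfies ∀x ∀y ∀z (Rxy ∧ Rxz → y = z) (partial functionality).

Yes — defined by ◇q → □q

The condition is partial functionality. A defining modal formula is ◇q → □q.
Suppose ◇q→□q is valid. Take Rxy, Rxz and set V(q)={y}. Then ◇q at x, so □q at x, so q at z, i.e. z=y.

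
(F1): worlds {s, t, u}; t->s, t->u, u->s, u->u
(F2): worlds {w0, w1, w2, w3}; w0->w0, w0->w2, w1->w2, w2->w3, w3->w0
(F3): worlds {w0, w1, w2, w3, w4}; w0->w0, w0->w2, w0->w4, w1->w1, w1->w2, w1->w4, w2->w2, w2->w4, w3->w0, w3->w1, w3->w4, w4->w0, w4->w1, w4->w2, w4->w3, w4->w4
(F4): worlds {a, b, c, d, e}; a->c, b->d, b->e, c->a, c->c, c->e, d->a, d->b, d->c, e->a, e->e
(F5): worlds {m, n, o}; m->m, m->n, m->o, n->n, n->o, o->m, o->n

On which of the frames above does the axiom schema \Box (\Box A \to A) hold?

This is the axiom for shift-reflexivity; its first-order frame correspondent is \forall x \forall y (Rxy \to Ryy).
(F1): fails — Rus but not Rss.
(F2): fails — Rw1w2 but not Rw2w2.
(F3): fails — Rw4w3 but not Rw3w3.
(F4): fails — Rea but not Raa.
(F5): fails — Rno but not Roo.
Valid on no frame.

none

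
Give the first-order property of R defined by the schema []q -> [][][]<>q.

This is a Sahlqvist (Geach-type) schema ◇^0□^1q → □^3◇^1q.
First-order correspondent: forall x forall z (x R^3 z -> exists w (xRw & zRw)).

forall x forall z (x R^3 z -> exists w (xRw & zRw))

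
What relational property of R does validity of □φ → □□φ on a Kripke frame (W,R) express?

This is the 4 axiom.
It corresponds to transitivity: ∀x ∀y ∀z (Rxy ∧ Ryz → Rxz).

transitivity: ∀x ∀y ∀z (Rxy ∧ Ryz → Rxz)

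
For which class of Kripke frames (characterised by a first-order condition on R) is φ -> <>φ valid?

Equivalently (dual form): □φ → φ.
Suppose □φ→φ is valid. At any x set V(φ)={w : Rxw}. Then □φ holds at x, so φ holds at x, i.e. Rxx.

reflexivity: forall x Rxx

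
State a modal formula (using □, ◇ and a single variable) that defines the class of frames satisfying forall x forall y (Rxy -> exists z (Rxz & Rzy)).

□□r → □r

A defining formula is □□r → □r (the C4 axiom).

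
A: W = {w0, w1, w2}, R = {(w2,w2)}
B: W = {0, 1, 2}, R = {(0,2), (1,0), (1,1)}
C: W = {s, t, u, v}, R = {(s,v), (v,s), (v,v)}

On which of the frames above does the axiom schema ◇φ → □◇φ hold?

A

This is the axiom for the Euclidean property; its first-order frame correspondent is ∀x ∀y ∀z (Rxy ∧ Rxz → Ryz).
A: condition met.
B: fails — R02 and R02 but not R22.
C: fails — Rvs and Rvs but not Rss.
Valid on: A.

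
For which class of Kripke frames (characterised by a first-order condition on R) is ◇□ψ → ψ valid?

This schema is equivalent to the B axiom ψ → □◇ψ.
Its frame correspondent is symmetry — ∀x ∀y (Rxy → Ryx).

symmetry: ∀x ∀y (Rxy → Ryx)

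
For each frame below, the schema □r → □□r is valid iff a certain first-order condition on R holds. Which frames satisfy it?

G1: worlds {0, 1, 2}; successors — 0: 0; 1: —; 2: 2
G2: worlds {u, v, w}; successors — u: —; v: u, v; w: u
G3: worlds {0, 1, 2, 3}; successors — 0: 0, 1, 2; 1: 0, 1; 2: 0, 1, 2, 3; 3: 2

This is the axiom for transitivity; its first-order frame correspondent is ∀x ∀y ∀z (Rxy ∧ Ryz → Rxz).
G1: satisfies the condition.
G2: satisfies the condition.
G3: fails — R10 and R02 but not R12.
Valid on: G1, G2.

G1, G2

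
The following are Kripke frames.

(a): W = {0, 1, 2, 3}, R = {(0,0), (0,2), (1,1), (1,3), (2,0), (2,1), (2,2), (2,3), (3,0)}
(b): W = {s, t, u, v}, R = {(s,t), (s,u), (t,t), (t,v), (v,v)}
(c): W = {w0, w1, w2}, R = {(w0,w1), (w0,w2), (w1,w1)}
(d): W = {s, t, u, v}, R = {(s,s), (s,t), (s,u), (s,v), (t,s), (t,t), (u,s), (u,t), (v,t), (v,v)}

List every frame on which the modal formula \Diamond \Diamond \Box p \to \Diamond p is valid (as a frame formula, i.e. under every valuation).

This is the axiom for a generalized confluence (Geach) condition; its first-order frame correspondent is \forall x \forall y (x R^2 y \to \exists w (yRw \wedge xRw)).
(a): fails — 0R²1 but no w with 1Rw and 0Rw.
(b): fails — sR²v but no w with vRw and sRw.
(c): satisfies the condition.
(d): satisfies the condition.

(c), (d)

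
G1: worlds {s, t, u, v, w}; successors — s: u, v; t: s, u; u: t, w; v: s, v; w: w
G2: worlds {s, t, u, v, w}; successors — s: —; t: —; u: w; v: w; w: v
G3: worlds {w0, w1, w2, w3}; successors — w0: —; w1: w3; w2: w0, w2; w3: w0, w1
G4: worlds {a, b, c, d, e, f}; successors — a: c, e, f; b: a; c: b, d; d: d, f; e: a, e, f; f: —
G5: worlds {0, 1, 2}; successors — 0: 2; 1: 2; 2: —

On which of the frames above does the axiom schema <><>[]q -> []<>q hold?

This is the axiom for a generalized confluence (Geach) condition; its first-order frame correspondent is forall x forall y forall z ((x R^2 y & xRz) -> exists w (yRw & zRw)).
G1: fails — sR²s, sRu but no w* with sRw* and uRw*.
G2: fails — uR²v, uRw but no w* with vRw* and wRw*.
G3: fails — w1R²w0, w1Rw3 but no w with w0Rw and w3Rw.
G4: fails — aR²a, aRc but no w with aRw and cRw.
G5: satisfies the condition.

G5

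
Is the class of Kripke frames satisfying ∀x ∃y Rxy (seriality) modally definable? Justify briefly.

This is a Sahlqvist condition; the D axiom □p → ◇p defines it.

Yes, by □p → ◇p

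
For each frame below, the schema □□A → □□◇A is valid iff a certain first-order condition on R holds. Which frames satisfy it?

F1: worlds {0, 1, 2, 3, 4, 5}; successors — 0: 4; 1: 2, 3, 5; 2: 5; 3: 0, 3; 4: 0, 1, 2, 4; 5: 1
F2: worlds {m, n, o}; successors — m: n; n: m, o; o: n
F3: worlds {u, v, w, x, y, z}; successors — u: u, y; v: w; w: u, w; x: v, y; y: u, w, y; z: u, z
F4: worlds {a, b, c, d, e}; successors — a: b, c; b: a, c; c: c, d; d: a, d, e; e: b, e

The schema corresponds to a generalized confluence (Geach) condition: ∀x ∀z (xR²z → ∃w (xR²w ∧ zRw)).
F1: fails — 0R²2 but no w with 0R²w and 2Rw.
F2: fails — mR²m but no w with mR²w and mRw.
F3: holds.
F4: holds.

F3, F4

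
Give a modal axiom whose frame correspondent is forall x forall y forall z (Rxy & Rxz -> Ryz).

◇ψ → □◇ψ

This is the Euclidean property; the standard corresponding axiom is 5: ◇ψ → □◇ψ.
Suppose ◇ψ→□◇ψ is valid. Take Rxy, Rxz and set V(ψ)={y}. Then ◇ψ at x, so □◇ψ at x, so ◇ψ at z, so some w with Rzw has ψ; w=y, i.e. Rzy. By symmetry of the argument, Ryz.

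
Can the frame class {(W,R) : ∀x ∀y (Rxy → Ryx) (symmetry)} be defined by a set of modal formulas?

This is a Sahlqvist condition; the B axiom p → □◇p defines it.
Suppose p→□◇p is valid. Take Rxy and set V(p)={x}. Then p at x, so □◇p at x, so ◇p at y, so some z with Ryz has p; z=x, i.e. Ryx.

Yes — defined by p → □◇p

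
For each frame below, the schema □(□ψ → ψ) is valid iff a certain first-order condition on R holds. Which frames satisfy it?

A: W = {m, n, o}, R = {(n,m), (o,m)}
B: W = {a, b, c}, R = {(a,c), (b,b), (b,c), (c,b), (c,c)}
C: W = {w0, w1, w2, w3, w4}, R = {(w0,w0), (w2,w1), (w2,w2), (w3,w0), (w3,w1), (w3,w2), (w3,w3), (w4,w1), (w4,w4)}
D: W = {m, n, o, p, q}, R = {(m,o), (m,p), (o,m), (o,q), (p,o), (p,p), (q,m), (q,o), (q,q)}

This is the axiom for shift-reflexivity; its first-order frame correspondent is ∀x ∀y (Rxy → Ryy).
A: fails — Rnm but not Rmm.
B: satisfies the condition.
C: fails — Rw3w1 but not Rw1w1.
D: fails — Rom but not Rmm.

B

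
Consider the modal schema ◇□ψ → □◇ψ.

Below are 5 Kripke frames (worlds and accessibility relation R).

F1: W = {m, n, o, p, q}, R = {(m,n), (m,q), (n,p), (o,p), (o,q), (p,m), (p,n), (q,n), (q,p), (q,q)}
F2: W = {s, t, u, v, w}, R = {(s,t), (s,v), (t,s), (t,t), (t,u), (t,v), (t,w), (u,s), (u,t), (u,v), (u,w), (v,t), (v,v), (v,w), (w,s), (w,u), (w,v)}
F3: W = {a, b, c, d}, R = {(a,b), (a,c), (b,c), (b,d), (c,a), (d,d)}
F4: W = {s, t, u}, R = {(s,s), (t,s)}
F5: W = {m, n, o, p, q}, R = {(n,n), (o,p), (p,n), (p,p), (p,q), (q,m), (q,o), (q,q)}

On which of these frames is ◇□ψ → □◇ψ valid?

The schema corresponds to convergence: ∀x ∀y ∀z (Rxy ∧ Rxz → ∃w (Ryw ∧ Rzw)).
F1: fails — Rpm and Rpn but m and n have no common successor.
F2: satisfies the condition.
F3: fails — Rab and Rac but b and c have no common successor.
F4: satisfies the condition.
F5: fails — Rpn and Rpq but n and q have no common successor.
Valid on: F2, F4.

F2, F4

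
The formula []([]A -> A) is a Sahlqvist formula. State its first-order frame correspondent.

Suppose □(□A→A) is valid. Take Rxy and set V(A)={w : Ryw}. Then at y, □A holds; since □(□A→A) at x, □A→A at y, so A at y, i.e. Ryy.

Shift-reflexivity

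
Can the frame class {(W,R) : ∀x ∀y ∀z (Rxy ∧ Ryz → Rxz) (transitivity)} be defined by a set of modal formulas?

Yes, by □r → □□r

The condition is transitivity. A defining modal formula is □r → □□r.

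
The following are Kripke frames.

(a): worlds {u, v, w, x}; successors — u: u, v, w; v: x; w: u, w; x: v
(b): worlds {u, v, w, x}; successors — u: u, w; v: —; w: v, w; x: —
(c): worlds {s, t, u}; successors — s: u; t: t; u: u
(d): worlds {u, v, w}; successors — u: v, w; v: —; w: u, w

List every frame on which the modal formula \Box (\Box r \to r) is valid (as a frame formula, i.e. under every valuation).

(c)

This is the axiom for shift-reflexivity; its first-order frame correspondent is \forall x \forall y (Rxy \to Ryy).
(a): fails — Ruv but not Rvv.
(b): fails — Rwv but not Rvv.
(c): ✓.
(d): fails — Ruv but not Rvv.
Valid on: (c).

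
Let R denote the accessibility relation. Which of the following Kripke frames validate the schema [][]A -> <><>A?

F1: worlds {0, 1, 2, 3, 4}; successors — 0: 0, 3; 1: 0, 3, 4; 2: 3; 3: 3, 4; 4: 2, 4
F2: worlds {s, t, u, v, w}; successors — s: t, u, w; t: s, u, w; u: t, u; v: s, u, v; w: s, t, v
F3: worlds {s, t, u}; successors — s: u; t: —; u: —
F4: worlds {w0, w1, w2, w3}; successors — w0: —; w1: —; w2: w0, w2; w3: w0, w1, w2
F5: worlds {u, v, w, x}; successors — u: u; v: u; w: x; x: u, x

Frame correspondent (Sahlqvist): forall x exists w (x R^2 w & x R^2 w) — i.e. a generalized confluence (Geach) condition.
F1: holds.
F2: holds.
F3: fails — at s but no w with sR²w and sR²w.
F4: fails — at w0 but no w with w0R²w and w0R²w.
F5: holds.
Valid on: F1, F2, F5.

F1, F2, F5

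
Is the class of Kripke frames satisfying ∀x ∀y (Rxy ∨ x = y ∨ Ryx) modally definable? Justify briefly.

Any modally definable frame class is closed under disjoint unions.
Take 3 disjoint single-world reflexive frames: each is trivially connected, but their disjoint union has 3 worlds with no edge between distinct components, so it is not connected.
Hence connectedness of R is not modally definable.

Not definable by any modal formula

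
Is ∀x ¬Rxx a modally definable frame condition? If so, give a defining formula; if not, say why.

Any modally definable frame class is closed under surjective bounded morphisms.
The 3-cycle (worlds w0,w1,w2 with w0→w1→w2→w0) is irreflexive, and the map sending every world to a single reflexive point • is a surjective bounded morphism (forth: every edge maps to (•,•); back: every world has a successor). So any modal formula valid on the 3-cycle is also valid on the reflexive point, which is not irreflexive.
Hence irreflexivity is not modally definable.

Not definable by any modal formula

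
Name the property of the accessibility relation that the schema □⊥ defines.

Emptiness of R

□⊥ is valid iff no world has any successor (otherwise □⊥ fails at any world with one).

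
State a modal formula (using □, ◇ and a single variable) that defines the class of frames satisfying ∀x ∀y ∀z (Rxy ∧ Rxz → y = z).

◇s → □s

A defining formula is ◇s → □s (the CD axiom).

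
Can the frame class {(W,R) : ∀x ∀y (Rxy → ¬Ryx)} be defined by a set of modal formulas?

Modal frame validity is preserved under surjective bounded morphisms.
The 3-cycle (worlds s,t,u with s→t→u→s) is asymmetric. Mapping every world to a single reflexive point • is a surjective bounded morphism, and the reflexive point is not asymmetric (R•• but asymmetry requires ¬R••).
So no modal formula (or set of formulas) defines exactly the asymmetric frames.

No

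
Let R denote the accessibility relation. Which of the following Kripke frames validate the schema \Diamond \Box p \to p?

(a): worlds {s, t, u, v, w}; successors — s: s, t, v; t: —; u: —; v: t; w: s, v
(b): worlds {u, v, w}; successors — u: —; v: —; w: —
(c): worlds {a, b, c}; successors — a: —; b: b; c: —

The schema corresponds to symmetry: \forall x \forall y (Rxy \to Ryx).
(a): fails — Rvt but not Rtv.
(b): satisfies the condition.
(c): satisfies the condition.

(b), (c)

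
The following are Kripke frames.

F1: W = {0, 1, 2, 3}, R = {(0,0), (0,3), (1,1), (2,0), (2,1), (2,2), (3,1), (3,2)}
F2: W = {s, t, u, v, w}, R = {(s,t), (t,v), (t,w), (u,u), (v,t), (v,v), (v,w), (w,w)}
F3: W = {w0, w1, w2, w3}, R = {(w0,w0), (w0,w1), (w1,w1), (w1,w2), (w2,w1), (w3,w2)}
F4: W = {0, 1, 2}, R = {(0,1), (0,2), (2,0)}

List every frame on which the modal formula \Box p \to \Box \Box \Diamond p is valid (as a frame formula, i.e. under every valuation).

F3

The schema corresponds to a generalized confluence (Geach) condition: \forall x \forall z (x R^2 z \to \exists w (xRw \wedge zRw)).
F1: fails — 0R²1 but no w with 0Rw and 1Rw.
F2: fails — sR²w but no w* with sRw* and wRw*.
F3: condition met.
F4: fails — 2R²1 but no w with 2Rw and 1Rw.
Valid on: F3.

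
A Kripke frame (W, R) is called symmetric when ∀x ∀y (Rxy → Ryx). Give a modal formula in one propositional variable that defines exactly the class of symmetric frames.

A defining formula is q → □◇q (the B axiom).

q → □◇q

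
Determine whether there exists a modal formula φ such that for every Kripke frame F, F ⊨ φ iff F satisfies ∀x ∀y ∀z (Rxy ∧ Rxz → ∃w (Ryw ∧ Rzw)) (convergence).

Yes, by ◇□r → □◇r

Yes: it is convergence, defined by the .2 schema ◇□r → □◇r.
Suppose ◇□r→□◇r is valid. Take Rxy, Rxz and set V(r)={w : Ryw}. Then □r at y so ◇□r at x, so □◇r at x, so ◇r at z, giving w with Rzw and Ryw.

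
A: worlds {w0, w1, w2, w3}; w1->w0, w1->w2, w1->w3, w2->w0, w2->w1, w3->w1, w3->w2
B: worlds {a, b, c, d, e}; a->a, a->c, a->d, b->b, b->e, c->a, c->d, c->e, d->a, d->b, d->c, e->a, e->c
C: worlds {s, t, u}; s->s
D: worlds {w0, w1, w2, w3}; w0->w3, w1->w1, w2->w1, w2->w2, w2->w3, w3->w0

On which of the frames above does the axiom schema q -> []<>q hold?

C

This is the axiom for symmetry; its first-order frame correspondent is forall x forall y (Rxy -> Ryx).
A: fails — Rw1w0 but not Rw0w1.
B: fails — Rea but not Rae.
C: satisfies the condition.
D: fails — Rw2w1 but not Rw1w2.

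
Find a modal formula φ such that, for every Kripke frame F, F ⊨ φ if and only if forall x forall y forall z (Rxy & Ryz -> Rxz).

□r → □□r

A defining formula is □r → □□r (the 4 axiom).
Suppose □r→□□r is valid. Take Rxy, Ryz and set V(r)={w : Rxw}. Then □r at x, so □□r at x, so □r at y, so r at z, i.e. Rxz.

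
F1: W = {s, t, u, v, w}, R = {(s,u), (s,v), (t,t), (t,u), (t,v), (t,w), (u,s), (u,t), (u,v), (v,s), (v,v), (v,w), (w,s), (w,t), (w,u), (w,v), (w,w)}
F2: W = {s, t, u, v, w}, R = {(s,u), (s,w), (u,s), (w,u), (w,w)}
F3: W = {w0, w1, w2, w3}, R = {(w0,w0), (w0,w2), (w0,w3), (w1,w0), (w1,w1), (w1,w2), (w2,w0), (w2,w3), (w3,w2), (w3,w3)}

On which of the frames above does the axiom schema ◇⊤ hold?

F1, F3

The schema corresponds to seriality: ∀x ∃y Rxy.
F1: ✓.
F2: fails — world t has no successor.
F3: ✓.
Valid on: F1, F3.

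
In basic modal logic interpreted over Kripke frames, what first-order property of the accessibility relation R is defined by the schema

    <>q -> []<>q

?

the Euclidean property

Suppose ◇q→□◇q is valid. Take Rxy, Rxz and set V(q)={y}. Then ◇q at x, so □◇q at x, so ◇q at z, so some w with Rzw has q; w=y, i.e. Rzy. By symmetry of the argument, Ryz.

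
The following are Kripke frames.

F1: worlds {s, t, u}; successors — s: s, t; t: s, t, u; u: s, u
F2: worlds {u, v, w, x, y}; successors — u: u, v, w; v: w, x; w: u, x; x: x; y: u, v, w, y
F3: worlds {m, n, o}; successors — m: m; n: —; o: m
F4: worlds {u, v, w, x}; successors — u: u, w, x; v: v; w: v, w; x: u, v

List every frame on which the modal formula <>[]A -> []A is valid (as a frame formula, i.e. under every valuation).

F3

Frame correspondent (Sahlqvist): forall x forall y forall z (Rxy & Rxz -> Ryz) — i.e. the Euclidean property.
F1: fails — Rts and Rtu but not Rsu.
F2: fails — Ruv and Ruv but not Rvv.
F3: satisfies the condition.
F4: fails — Ruw and Ruu but not Rwu.
Valid on: F3.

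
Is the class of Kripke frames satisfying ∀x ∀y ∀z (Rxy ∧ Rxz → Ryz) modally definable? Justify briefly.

Definable; ◇r → □◇r defines it

The condition is the Euclidean property. A defining modal formula is ◇r → □◇r.
Suppose ◇r→□◇r is valid. Take Rxy, Rxz and set V(r)={y}. Then ◇r at x, so □◇r at x, so ◇r at z, so some w with Rzw has r; w=y, i.e. Rzy. By symmetry of the argument, Ryz.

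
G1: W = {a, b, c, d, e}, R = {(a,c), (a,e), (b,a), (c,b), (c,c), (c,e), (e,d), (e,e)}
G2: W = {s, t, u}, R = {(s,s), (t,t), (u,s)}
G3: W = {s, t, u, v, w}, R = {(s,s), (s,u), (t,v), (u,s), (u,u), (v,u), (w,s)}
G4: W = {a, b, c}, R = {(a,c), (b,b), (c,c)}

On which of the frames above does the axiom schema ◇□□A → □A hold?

Frame correspondent (Sahlqvist): ∀x ∀y ∀z ((xRy ∧ xRz) → ∃w (yR²w ∧ z = w)) — i.e. a generalized confluence (Geach) condition.
G1: fails — aRe, aRc but no w with eR²w and c=w.
G2: ✓.
G3: fails — tRv, tRv but no w* with vR²w* and v=w*.
G4: ✓.
Valid on: G2, G4.

G2, G4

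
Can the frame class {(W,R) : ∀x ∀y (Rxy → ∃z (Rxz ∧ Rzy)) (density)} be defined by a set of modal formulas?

Yes — defined by □□q → □q

The condition is density. A defining modal formula is □□q → □q.
Suppose □□q→□q is valid. Take Rxy and set V(q)={w : xR²w}. Then □□q at x, so □q at x, so q at y, i.e. ∃z(Rxz∧Rzy).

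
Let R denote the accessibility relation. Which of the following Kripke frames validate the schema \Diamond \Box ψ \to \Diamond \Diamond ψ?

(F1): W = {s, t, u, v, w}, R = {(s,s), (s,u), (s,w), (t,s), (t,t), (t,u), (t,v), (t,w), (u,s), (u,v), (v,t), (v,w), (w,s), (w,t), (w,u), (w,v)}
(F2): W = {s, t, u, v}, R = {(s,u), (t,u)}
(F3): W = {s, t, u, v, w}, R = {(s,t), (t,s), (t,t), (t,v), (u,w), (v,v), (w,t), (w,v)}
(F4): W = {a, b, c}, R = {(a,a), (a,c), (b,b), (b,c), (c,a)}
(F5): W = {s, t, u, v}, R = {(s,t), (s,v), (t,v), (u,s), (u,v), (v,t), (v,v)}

The schema corresponds to a generalized confluence (Geach) condition: \forall x \forall y (xRy \to \exists w (yRw \wedge x R^2 w)).
(F1): satisfies the condition.
(F2): fails — sRu but no w with uRw and sR²w.
(F3): satisfies the condition.
(F4): satisfies the condition.
(F5): satisfies the condition.
Valid on: (F1), (F3), (F4), (F5).

(F1), (F3), (F4), (F5)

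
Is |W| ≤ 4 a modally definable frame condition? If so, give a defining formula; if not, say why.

Not definable by any modal formula

If a class were modally definable it would be closed under disjoint unions (Goldblatt–Thomason).
Any modal formula valid on each of 5 disjoint one-world frames is valid on their disjoint union (validity is preserved under disjoint unions). Each one-world frame has |W|=1≤4, but the union has |W|=5.
So the class is not modally definable.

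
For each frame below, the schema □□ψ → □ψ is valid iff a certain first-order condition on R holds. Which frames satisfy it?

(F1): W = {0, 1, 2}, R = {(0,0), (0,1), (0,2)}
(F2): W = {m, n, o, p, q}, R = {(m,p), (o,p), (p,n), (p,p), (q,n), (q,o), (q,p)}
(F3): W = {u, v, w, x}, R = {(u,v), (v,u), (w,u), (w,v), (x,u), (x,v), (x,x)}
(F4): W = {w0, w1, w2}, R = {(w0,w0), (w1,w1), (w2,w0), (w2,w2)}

(F1), (F4)

This is the axiom for density; its first-order frame correspondent is ∀x ∀y (Rxy → ∃z (Rxz ∧ Rzy)).
(F1): holds.
(F2): fails — Rqo but no z with Rqz and Rzo.
(F3): fails — Ruv but no z with Ruz and Rzv.
(F4): holds.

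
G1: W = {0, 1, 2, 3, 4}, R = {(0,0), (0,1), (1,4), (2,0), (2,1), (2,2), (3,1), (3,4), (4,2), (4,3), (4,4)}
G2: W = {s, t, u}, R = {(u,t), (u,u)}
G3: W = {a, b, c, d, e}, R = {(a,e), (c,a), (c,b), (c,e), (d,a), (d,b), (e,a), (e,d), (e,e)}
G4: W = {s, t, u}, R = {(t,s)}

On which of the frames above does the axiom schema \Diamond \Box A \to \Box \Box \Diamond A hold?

Frame correspondent (Sahlqvist): \forall x \forall y \forall z ((xRy \wedge x R^2 z) \to \exists w (yRw \wedge zRw)) — i.e. a generalized confluence (Geach) condition.
G1: fails — 0R0, 0R²1 but no w with 0Rw and 1Rw.
G2: fails — uRt, uR²t but no w with tRw and tRw.
G3: fails — cRa, cR²d but no w with aRw and dRw.
G4: condition met.

G4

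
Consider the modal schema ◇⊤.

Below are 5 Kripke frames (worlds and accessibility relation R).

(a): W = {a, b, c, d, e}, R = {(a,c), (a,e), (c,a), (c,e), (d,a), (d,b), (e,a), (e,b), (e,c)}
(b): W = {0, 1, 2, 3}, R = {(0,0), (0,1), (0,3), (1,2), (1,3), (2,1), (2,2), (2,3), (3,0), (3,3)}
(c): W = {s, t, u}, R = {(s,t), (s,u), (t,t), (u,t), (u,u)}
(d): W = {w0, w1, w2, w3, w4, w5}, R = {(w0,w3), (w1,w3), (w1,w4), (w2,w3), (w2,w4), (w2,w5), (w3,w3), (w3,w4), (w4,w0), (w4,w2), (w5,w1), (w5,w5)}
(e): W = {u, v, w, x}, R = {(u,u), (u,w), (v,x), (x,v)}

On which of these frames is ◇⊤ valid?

(b), (c), (d)

The schema corresponds to seriality: ∀x ∃y Rxy.
(a): fails — world b has no successor.
(b): satisfies the condition.
(c): satisfies the condition.
(d): satisfies the condition.
(e): fails — world w has no successor.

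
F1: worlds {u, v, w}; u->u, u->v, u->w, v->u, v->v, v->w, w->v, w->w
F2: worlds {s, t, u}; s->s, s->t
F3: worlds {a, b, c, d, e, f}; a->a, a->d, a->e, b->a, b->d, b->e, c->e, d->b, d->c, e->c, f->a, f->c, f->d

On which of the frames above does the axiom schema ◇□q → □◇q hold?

F1

The schema corresponds to convergence: ∀x ∀y ∀z (Rxy ∧ Rxz → ∃w (Ryw ∧ Rzw)).
F1: ✓.
F2: fails — Rss and Rst but s and t have no common successor.
F3: fails — Rae and Raa but e and a have no common successor.
Valid on: F1.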